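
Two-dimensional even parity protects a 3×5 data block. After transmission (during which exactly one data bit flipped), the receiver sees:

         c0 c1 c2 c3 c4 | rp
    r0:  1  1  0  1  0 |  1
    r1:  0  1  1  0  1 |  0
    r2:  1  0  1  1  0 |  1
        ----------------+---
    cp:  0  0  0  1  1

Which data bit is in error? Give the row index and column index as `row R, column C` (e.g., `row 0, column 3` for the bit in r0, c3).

Recompute each row's even parity and compare to rp:
  r0: data parity 1, sent rp 1 → ok
  r1: data parity 1, sent rp 0 → mismatch
  r2: data parity 1, sent rp 1 → ok
Recompute each column's even parity and compare to cp:
  c0: data parity 0, sent cp 0 → ok
  c1: data parity 0, sent cp 0 → ok
  c2: data parity 0, sent cp 0 → ok
  c3: data parity 0, sent cp 1 → mismatch
  c4: data parity 1, sent cp 1 → ok
Exactly one row (r1) and one column (c3) fail → the flipped bit is at their intersection.

row 1, column 3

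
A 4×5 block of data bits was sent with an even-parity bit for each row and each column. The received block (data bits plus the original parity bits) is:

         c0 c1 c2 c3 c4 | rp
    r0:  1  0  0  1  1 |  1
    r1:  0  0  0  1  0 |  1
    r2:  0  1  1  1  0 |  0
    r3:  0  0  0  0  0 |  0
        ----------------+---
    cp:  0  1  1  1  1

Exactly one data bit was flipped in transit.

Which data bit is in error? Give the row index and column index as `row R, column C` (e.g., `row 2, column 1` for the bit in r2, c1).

row 2, column 0

Recompute each row's even parity and compare to rp:
  r0: data parity 1, sent rp 1 → ok
  r1: data parity 1, sent rp 1 → ok
  r2: data parity 1, sent rp 0 → mismatch
  r3: data parity 0, sent rp 0 → ok
Recompute each column's even parity and compare to cp:
  c0: data parity 1, sent cp 0 → mismatch
  c1: data parity 1, sent cp 1 → ok
  c2: data parity 1, sent cp 1 → ok
  c3: data parity 1, sent cp 1 → ok
  c4: data parity 1, sent cp 1 → ok
Exactly one row (r2) and one column (c0) fail → the flipped bit is at their intersection.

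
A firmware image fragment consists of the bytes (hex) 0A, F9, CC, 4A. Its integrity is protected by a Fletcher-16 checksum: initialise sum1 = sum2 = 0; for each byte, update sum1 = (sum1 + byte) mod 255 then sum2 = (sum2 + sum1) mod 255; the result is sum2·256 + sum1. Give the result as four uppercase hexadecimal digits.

F91B

Running sums (mod 255):
  after byte 0 (0A): sum1=10, sum2=10
  after byte 1 (F9): sum1=4, sum2=14
  after byte 2 (CC): sum1=208, sum2=222
  after byte 3 (4A): sum1=27, sum2=249
Checksum = sum2·256 + sum1 = 249·256 + 27 = 63771 = 0xF91B.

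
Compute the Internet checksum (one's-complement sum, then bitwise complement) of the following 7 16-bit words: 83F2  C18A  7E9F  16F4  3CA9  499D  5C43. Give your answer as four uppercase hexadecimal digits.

4265

One's-complement addition (fold any carry out of bit 15 back into bit 0):
  0x83F2 + 0xC18A = 0x1457C → wrap carry → 0x457D
  0x457D + 0x7E9F = 0x0C41C
  0xC41C + 0x16F4 = 0x0DB10
  0xDB10 + 0x3CA9 = 0x117B9 → wrap carry → 0x17BA
  0x17BA + 0x499D = 0x06157
  0x6157 + 0x5C43 = 0x0BD9A
One's-complement sum = 0xBD9A.
Checksum = ~0xBD9A & 0xFFFF = 0x4265.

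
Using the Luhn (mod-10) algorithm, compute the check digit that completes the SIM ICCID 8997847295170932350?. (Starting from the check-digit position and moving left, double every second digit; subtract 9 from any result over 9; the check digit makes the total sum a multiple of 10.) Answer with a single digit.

9

Partial digits right→left: 0 5 3 2 3 9 0 7 1 5 9 2 7 4 8 7 9 9 8
Double every second digit counting from the check-digit position (so the 1st, 3rd, 5th, ... of the partial from the right).
  doubled (with −9 where >9): 0 6 6 0 2 9 5 7 9 7 → sum 51
  kept as-is: 5 2 9 7 5 2 4 7 9 → sum 50
Total = 51 + 50 = 101.
Check digit = (10 − (101 mod 10)) mod 10 = 9.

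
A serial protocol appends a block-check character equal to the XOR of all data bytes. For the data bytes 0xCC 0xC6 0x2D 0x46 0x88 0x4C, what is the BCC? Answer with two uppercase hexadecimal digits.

A5

XOR the bytes together:
  start with 0xCC
  0xCC ⊕ 0xC6 = 0x0A
  0x0A ⊕ 0x2D = 0x27
  0x27 ⊕ 0x46 = 0x61
  0x61 ⊕ 0x88 = 0xE9
  0xE9 ⊕ 0x4C = 0xA5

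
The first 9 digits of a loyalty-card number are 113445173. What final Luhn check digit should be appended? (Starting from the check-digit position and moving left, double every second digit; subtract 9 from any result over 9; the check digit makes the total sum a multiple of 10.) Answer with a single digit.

Partial digits right→left: 3 7 1 5 4 4 3 1 1
Double every second digit counting from the check-digit position (so the 1st, 3rd, 5th, ... of the partial from the right).
  doubled (with −9 where >9): 6 2 8 6 2 → sum 24
  kept as-is: 7 5 4 1 → sum 17
Total = 24 + 17 = 41.
Check digit = (10 − (41 mod 10)) mod 10 = 9.

9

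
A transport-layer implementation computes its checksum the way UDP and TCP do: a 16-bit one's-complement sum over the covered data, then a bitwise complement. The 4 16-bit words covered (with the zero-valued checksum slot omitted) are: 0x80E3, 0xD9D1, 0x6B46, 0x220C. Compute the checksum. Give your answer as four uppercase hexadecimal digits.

17F8

One's-complement addition (fold any carry out of bit 15 back into bit 0):
  0x80E3 + 0xD9D1 = 0x15AB4 → wrap carry → 0x5AB5
  0x5AB5 + 0x6B46 = 0x0C5FB
  0xC5FB + 0x220C = 0x0E807
One's-complement sum = 0xE807.
Checksum = ~0xE807 & 0xFFFF = 0x17F8.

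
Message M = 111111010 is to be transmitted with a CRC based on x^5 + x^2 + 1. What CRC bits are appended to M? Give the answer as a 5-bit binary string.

11001

Append 5 zeros: 11111101000000. Divide by 100101 (XOR where the leading bit is 1):
  pos 0: 111111 XOR 100101 = 011010
  pos 1: 110100 XOR 100101 = 010001
  pos 2: 100011 XOR 100101 = 000110
  pos 5: 110000 XOR 100101 = 010101
  pos 6: 101010 XOR 100101 = 001111
  pos 8: 111100 XOR 100101 = 011001
Remainder (last 5 bits) = 11001. This is the CRC / FCS.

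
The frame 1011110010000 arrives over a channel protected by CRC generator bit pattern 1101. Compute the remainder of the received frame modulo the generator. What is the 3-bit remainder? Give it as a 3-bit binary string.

110

Modulo-2 division of 1011110010000 by 1101:
  pos 0: 1011 XOR 1101 = 0110
  pos 1: 1101 XOR 1101 = 0000
  pos 5: 1001 XOR 1101 = 0100
  pos 6: 1000 XOR 1101 = 0101
  pos 7: 1010 XOR 1101 = 0111
  pos 8: 1110 XOR 1101 = 0011
Remainder = 110 (nonzero — an error is detected).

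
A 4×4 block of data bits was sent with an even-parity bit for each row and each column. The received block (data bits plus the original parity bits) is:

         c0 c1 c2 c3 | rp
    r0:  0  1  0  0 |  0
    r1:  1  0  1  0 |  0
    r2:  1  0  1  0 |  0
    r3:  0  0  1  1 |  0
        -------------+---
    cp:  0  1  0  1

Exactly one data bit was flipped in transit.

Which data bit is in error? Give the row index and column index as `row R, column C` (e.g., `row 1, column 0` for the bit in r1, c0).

Recompute each row's even parity and compare to rp:
  r0: data parity 1, sent rp 0 → mismatch
  r1: data parity 0, sent rp 0 → ok
  r2: data parity 0, sent rp 0 → ok
  r3: data parity 0, sent rp 0 → ok
Recompute each column's even parity and compare to cp:
  c0: data parity 0, sent cp 0 → ok
  c1: data parity 1, sent cp 1 → ok
  c2: data parity 1, sent cp 0 → mismatch
  c3: data parity 1, sent cp 1 → ok
Exactly one row (r0) and one column (c2) fail → the flipped bit is at their intersection.

row 0, column 2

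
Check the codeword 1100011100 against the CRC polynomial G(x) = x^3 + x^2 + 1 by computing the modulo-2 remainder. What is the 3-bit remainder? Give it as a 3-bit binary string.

000

Modulo-2 division of 1100011100 by 1101:
  pos 0: 1100 XOR 1101 = 0001
  pos 3: 1011 XOR 1101 = 0110
  pos 4: 1101 XOR 1101 = 0000
Remainder = 000 (zero — the frame passes the CRC check).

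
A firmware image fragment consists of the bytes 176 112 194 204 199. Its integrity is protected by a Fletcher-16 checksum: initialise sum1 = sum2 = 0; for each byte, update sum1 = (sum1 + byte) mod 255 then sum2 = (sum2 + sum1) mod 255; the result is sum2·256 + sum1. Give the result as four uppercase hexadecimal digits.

DE78

Running sums (mod 255):
  after byte 0 (176): sum1=176, sum2=176
  after byte 1 (112): sum1=33, sum2=209
  after byte 2 (194): sum1=227, sum2=181
  after byte 3 (204): sum1=176, sum2=102
  after byte 4 (199): sum1=120, sum2=222
Checksum = sum2·256 + sum1 = 222·256 + 120 = 56952 = 0xDE78.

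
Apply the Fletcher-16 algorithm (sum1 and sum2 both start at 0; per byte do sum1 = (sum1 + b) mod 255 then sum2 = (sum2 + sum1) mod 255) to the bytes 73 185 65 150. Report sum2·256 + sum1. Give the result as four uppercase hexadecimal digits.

6BDA

Running sums (mod 255):
  after byte 0 (73): sum1=73, sum2=73
  after byte 1 (185): sum1=3, sum2=76
  after byte 2 (65): sum1=68, sum2=144
  after byte 3 (150): sum1=218, sum2=107
Checksum = sum2·256 + sum1 = 107·256 + 218 = 27610 = 0x6BDA.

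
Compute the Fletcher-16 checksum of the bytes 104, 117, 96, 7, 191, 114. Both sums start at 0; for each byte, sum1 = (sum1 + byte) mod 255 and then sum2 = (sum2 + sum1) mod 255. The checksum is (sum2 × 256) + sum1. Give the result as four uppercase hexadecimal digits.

Running sums (mod 255):
  after byte 0 (104): sum1=104, sum2=104
  after byte 1 (117): sum1=221, sum2=70
  after byte 2 (96): sum1=62, sum2=132
  after byte 3 (7): sum1=69, sum2=201
  after byte 4 (191): sum1=5, sum2=206
  after byte 5 (114): sum1=119, sum2=70
Checksum = sum2·256 + sum1 = 70·256 + 119 = 18039 = 0x4677.

4677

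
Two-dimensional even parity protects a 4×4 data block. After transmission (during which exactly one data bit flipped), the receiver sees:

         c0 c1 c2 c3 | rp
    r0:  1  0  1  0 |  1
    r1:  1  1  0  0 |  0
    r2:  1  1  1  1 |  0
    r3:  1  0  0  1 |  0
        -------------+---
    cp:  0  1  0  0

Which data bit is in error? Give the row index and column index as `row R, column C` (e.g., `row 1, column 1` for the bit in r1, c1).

row 0, column 1

Recompute each row's even parity and compare to rp:
  r0: data parity 0, sent rp 1 → mismatch
  r1: data parity 0, sent rp 0 → ok
  r2: data parity 0, sent rp 0 → ok
  r3: data parity 0, sent rp 0 → ok
Recompute each column's even parity and compare to cp:
  c0: data parity 0, sent cp 0 → ok
  c1: data parity 0, sent cp 1 → mismatch
  c2: data parity 0, sent cp 0 → ok
  c3: data parity 0, sent cp 0 → ok
Exactly one row (r0) and one column (c1) fail → the flipped bit is at their intersection.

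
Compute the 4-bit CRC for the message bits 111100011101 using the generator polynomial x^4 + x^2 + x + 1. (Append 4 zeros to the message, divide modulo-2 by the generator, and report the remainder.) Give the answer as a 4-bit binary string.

1001

Append 4 zeros: 1111000111010000. Divide by 10111 (XOR where the leading bit is 1):
  pos 0: 11110 XOR 10111 = 01001
  pos 1: 10010 XOR 10111 = 00101
  pos 3: 10101 XOR 10111 = 00010
  pos 6: 10110 XOR 10111 = 00001
  pos 10: 11000 XOR 10111 = 01111
  pos 11: 11110 XOR 10111 = 01001
Remainder (last 4 bits) = 1001. This is the CRC / FCS.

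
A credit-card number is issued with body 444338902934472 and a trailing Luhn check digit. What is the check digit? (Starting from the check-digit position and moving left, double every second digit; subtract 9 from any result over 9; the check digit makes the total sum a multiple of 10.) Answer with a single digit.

2

Partial digits right→left: 2 7 4 4 3 9 2 0 9 8 3 3 4 4 4
Double every second digit counting from the check-digit position (so the 1st, 3rd, 5th, ... of the partial from the right).
  doubled (with −9 where >9): 4 8 6 4 9 6 8 8 → sum 53
  kept as-is: 7 4 9 0 8 3 4 → sum 35
Total = 53 + 35 = 88.
Check digit = (10 − (88 mod 10)) mod 10 = 2.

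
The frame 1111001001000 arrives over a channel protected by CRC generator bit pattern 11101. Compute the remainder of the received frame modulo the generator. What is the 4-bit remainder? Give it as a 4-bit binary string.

0000

Modulo-2 division of 1111001001000 by 11101:
  pos 0: 11110 XOR 11101 = 00011
  pos 3: 11010 XOR 11101 = 00111
  pos 5: 11101 XOR 11101 = 00000
Remainder = 0000 (zero — the frame passes the CRC check).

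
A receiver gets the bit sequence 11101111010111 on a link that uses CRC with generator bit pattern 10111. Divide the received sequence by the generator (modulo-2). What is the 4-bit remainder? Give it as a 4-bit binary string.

Modulo-2 division of 11101111010111 by 10111:
  pos 0: 11101 XOR 10111 = 01010
  pos 1: 10101 XOR 10111 = 00010
  pos 4: 10110 XOR 10111 = 00001
  pos 8: 11011 XOR 10111 = 01100
  pos 9: 11001 XOR 10111 = 01110
Remainder = 1110 (nonzero — an error is detected).

1110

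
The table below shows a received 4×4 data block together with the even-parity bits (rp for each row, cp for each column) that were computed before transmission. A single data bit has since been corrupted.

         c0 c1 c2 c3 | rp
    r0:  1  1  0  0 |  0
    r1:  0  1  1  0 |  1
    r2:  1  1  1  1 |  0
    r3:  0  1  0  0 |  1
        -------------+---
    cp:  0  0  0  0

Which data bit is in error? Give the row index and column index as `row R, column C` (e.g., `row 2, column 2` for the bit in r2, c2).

Recompute each row's even parity and compare to rp:
  r0: data parity 0, sent rp 0 → ok
  r1: data parity 0, sent rp 1 → mismatch
  r2: data parity 0, sent rp 0 → ok
  r3: data parity 1, sent rp 1 → ok
Recompute each column's even parity and compare to cp:
  c0: data parity 0, sent cp 0 → ok
  c1: data parity 0, sent cp 0 → ok
  c2: data parity 0, sent cp 0 → ok
  c3: data parity 1, sent cp 0 → mismatch
Exactly one row (r1) and one column (c3) fail → the flipped bit is at their intersection.

row 1, column 3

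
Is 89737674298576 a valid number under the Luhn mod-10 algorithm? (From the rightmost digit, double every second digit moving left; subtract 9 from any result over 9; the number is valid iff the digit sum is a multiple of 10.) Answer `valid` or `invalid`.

valid

From the right, keep odd positions and double even positions (subtract 9 from any doubled value over 9):
  doubled (positions 2,4,...): 5 7 4 5 5 5 7 → sum 38
  kept (positions 1,3,...): 6 5 9 4 6 3 9 → sum 42
Total = 80.
80 mod 10 = 0, so the number is valid.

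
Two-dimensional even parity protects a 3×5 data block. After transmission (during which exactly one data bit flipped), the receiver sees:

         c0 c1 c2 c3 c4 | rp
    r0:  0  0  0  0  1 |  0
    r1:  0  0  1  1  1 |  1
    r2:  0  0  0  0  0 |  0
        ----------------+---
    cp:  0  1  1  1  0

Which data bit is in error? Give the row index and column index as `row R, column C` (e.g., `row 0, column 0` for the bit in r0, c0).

row 0, column 1

Recompute each row's even parity and compare to rp:
  r0: data parity 1, sent rp 0 → mismatch
  r1: data parity 1, sent rp 1 → ok
  r2: data parity 0, sent rp 0 → ok
Recompute each column's even parity and compare to cp:
  c0: data parity 0, sent cp 0 → ok
  c1: data parity 0, sent cp 1 → mismatch
  c2: data parity 1, sent cp 1 → ok
  c3: data parity 1, sent cp 1 → ok
  c4: data parity 0, sent cp 0 → ok
Exactly one row (r0) and one column (c1) fail → the flipped bit is at their intersection.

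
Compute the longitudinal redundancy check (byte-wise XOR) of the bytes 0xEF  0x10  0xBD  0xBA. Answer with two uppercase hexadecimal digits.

F8

XOR the bytes together:
  start with 0xEF
  0xEF ⊕ 0x10 = 0xFF
  0xFF ⊕ 0xBD = 0x42
  0x42 ⊕ 0xBA = 0xF8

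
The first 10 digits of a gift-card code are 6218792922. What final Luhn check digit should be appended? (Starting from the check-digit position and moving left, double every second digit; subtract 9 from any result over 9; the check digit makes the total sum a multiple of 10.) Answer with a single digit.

9

Partial digits right→left: 2 2 9 2 9 7 8 1 2 6
Double every second digit counting from the check-digit position (so the 1st, 3rd, 5th, ... of the partial from the right).
  doubled (with −9 where >9): 4 9 9 7 4 → sum 33
  kept as-is: 2 2 7 1 6 → sum 18
Total = 33 + 18 = 51.
Check digit = (10 − (51 mod 10)) mod 10 = 9.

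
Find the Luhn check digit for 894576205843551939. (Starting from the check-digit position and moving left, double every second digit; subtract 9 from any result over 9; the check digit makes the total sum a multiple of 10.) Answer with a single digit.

Partial digits right→left: 9 3 9 1 5 5 3 4 8 5 0 2 6 7 5 4 9 8
Double every second digit counting from the check-digit position (so the 1st, 3rd, 5th, ... of the partial from the right).
  doubled (with −9 where >9): 9 9 1 6 7 0 3 1 9 → sum 45
  kept as-is: 3 1 5 4 5 2 7 4 8 → sum 39
Total = 45 + 39 = 84.
Check digit = (10 − (84 mod 10)) mod 10 = 6.

6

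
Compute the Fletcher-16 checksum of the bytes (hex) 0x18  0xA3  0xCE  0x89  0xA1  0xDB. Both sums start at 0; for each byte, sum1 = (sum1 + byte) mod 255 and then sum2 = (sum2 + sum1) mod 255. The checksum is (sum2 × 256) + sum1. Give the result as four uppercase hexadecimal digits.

B991

Running sums (mod 255):
  after byte 0 (0x18): sum1=24, sum2=24
  after byte 1 (0xA3): sum1=187, sum2=211
  after byte 2 (0xCE): sum1=138, sum2=94
  after byte 3 (0x89): sum1=20, sum2=114
  after byte 4 (0xA1): sum1=181, sum2=40
  after byte 5 (0xDB): sum1=145, sum2=185
Checksum = sum2·256 + sum1 = 185·256 + 145 = 47505 = 0xB991.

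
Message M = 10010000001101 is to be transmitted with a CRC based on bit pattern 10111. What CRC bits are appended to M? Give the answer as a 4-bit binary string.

0100

Append 4 zeros: 100100000011010000. Divide by 10111 (XOR where the leading bit is 1):
  pos 0: 10010 XOR 10111 = 00101
  pos 2: 10100 XOR 10111 = 00011
  pos 5: 11000 XOR 10111 = 01111
  pos 6: 11111 XOR 10111 = 01000
  pos 7: 10001 XOR 10111 = 00110
  pos 9: 11001 XOR 10111 = 01110
  pos 10: 11100 XOR 10111 = 01011
  pos 11: 10110 XOR 10111 = 00001
Remainder (last 4 bits) = 0100. This is the CRC / FCS.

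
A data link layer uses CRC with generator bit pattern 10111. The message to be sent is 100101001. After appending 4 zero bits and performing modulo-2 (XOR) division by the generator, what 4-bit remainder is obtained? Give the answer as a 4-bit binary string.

1100

Append 4 zeros: 1001010010000. Divide by 10111 (XOR where the leading bit is 1):
  pos 0: 10010 XOR 10111 = 00101
  pos 2: 10110 XOR 10111 = 00001
  pos 6: 10100 XOR 10111 = 00011
Remainder (last 4 bits) = 1100. This is the CRC / FCS.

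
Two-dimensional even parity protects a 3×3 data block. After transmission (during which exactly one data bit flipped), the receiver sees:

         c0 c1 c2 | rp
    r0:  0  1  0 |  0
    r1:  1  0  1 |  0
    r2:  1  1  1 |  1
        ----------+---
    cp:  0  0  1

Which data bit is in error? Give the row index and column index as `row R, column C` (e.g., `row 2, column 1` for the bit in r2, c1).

row 0, column 2

Recompute each row's even parity and compare to rp:
  r0: data parity 1, sent rp 0 → mismatch
  r1: data parity 0, sent rp 0 → ok
  r2: data parity 1, sent rp 1 → ok
Recompute each column's even parity and compare to cp:
  c0: data parity 0, sent cp 0 → ok
  c1: data parity 0, sent cp 0 → ok
  c2: data parity 0, sent cp 1 → mismatch
Exactly one row (r0) and one column (c2) fail → the flipped bit is at their intersection.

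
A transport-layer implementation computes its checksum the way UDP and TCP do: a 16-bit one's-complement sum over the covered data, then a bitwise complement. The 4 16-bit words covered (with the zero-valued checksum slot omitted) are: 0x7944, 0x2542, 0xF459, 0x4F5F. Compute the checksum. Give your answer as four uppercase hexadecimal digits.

One's-complement addition (fold any carry out of bit 15 back into bit 0):
  0x7944 + 0x2542 = 0x09E86
  0x9E86 + 0xF459 = 0x192DF → wrap carry → 0x92E0
  0x92E0 + 0x4F5F = 0x0E23F
One's-complement sum = 0xE23F.
Checksum = ~0xE23F & 0xFFFF = 0x1DC0.

1DC0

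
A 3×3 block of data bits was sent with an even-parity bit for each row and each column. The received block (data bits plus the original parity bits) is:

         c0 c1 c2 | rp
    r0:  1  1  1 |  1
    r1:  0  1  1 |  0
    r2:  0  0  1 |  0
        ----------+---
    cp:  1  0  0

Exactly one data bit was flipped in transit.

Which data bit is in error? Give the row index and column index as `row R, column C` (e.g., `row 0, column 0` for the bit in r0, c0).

Recompute each row's even parity and compare to rp:
  r0: data parity 1, sent rp 1 → ok
  r1: data parity 0, sent rp 0 → ok
  r2: data parity 1, sent rp 0 → mismatch
Recompute each column's even parity and compare to cp:
  c0: data parity 1, sent cp 1 → ok
  c1: data parity 0, sent cp 0 → ok
  c2: data parity 1, sent cp 0 → mismatch
Exactly one row (r2) and one column (c2) fail → the flipped bit is at their intersection.

row 2, column 2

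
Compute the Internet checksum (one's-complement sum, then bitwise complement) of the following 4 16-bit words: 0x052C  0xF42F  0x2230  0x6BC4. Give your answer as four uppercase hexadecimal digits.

78AF

One's-complement addition (fold any carry out of bit 15 back into bit 0):
  0x052C + 0xF42F = 0x0F95B
  0xF95B + 0x2230 = 0x11B8B → wrap carry → 0x1B8C
  0x1B8C + 0x6BC4 = 0x08750
One's-complement sum = 0x8750.
Checksum = ~0x8750 & 0xFFFF = 0x78AF.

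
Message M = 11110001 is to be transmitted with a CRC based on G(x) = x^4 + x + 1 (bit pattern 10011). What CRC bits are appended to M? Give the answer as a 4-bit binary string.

0101

Append 4 zeros: 111100010000. Divide by 10011 (XOR where the leading bit is 1):
  pos 0: 11110 XOR 10011 = 01101
  pos 1: 11010 XOR 10011 = 01001
  pos 2: 10010 XOR 10011 = 00001
  pos 6: 11000 XOR 10011 = 01011
  pos 7: 10110 XOR 10011 = 00101
Remainder (last 4 bits) = 0101. This is the CRC / FCS.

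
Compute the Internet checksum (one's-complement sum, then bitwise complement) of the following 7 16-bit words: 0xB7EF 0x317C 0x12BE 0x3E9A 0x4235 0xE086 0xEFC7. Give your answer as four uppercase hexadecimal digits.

One's-complement addition (fold any carry out of bit 15 back into bit 0):
  0xB7EF + 0x317C = 0x0E96B
  0xE96B + 0x12BE = 0x0FC29
  0xFC29 + 0x3E9A = 0x13AC3 → wrap carry → 0x3AC4
  0x3AC4 + 0x4235 = 0x07CF9
  0x7CF9 + 0xE086 = 0x15D7F → wrap carry → 0x5D80
  0x5D80 + 0xEFC7 = 0x14D47 → wrap carry → 0x4D48
One's-complement sum = 0x4D48.
Checksum = ~0x4D48 & 0xFFFF = 0xB2B7.

B2B7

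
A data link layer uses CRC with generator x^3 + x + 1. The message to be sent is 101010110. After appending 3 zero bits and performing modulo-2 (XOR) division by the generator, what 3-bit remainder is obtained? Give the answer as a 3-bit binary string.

Append 3 zeros: 101010110000. Divide by 1011 (XOR where the leading bit is 1):
  pos 0: 1010 XOR 1011 = 0001
  pos 3: 1101 XOR 1011 = 0110
  pos 4: 1101 XOR 1011 = 0110
  pos 5: 1100 XOR 1011 = 0111
  pos 6: 1110 XOR 1011 = 0101
  pos 7: 1010 XOR 1011 = 0001
Remainder (last 3 bits) = 010. This is the CRC / FCS.

010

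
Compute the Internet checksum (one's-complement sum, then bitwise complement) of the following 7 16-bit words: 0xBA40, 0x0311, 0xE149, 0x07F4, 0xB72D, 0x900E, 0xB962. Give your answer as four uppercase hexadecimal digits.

One's-complement addition (fold any carry out of bit 15 back into bit 0):
  0xBA40 + 0x0311 = 0x0BD51
  0xBD51 + 0xE149 = 0x19E9A → wrap carry → 0x9E9B
  0x9E9B + 0x07F4 = 0x0A68F
  0xA68F + 0xB72D = 0x15DBC → wrap carry → 0x5DBD
  0x5DBD + 0x900E = 0x0EDCB
  0xEDCB + 0xB962 = 0x1A72D → wrap carry → 0xA72E
One's-complement sum = 0xA72E.
Checksum = ~0xA72E & 0xFFFF = 0x58D1.

58D1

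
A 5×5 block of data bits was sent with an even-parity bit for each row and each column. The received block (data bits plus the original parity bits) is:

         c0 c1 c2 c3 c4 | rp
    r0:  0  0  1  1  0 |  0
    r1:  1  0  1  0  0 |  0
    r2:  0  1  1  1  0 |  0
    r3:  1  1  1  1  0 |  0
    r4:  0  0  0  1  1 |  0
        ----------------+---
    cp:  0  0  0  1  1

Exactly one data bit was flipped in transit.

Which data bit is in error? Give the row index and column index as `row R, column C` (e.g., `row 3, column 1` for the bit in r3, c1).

Recompute each row's even parity and compare to rp:
  r0: data parity 0, sent rp 0 → ok
  r1: data parity 0, sent rp 0 → ok
  r2: data parity 1, sent rp 0 → mismatch
  r3: data parity 0, sent rp 0 → ok
  r4: data parity 0, sent rp 0 → ok
Recompute each column's even parity and compare to cp:
  c0: data parity 0, sent cp 0 → ok
  c1: data parity 0, sent cp 0 → ok
  c2: data parity 0, sent cp 0 → ok
  c3: data parity 0, sent cp 1 → mismatch
  c4: data parity 1, sent cp 1 → ok
Exactly one row (r2) and one column (c3) fail → the flipped bit is at their intersection.

row 2, column 3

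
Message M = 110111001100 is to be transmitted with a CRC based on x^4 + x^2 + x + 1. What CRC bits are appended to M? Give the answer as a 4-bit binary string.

1000

Append 4 zeros: 1101110011000000. Divide by 10111 (XOR where the leading bit is 1):
  pos 0: 11011 XOR 10111 = 01100
  pos 1: 11001 XOR 10111 = 01110
  pos 2: 11100 XOR 10111 = 01011
  pos 3: 10110 XOR 10111 = 00001
  pos 7: 11100 XOR 10111 = 01011
  pos 8: 10110 XOR 10111 = 00001
Remainder (last 4 bits) = 1000. This is the CRC / FCS.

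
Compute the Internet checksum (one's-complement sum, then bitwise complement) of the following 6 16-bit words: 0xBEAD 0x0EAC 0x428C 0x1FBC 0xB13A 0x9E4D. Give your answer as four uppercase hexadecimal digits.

80D5

One's-complement addition (fold any carry out of bit 15 back into bit 0):
  0xBEAD + 0x0EAC = 0x0CD59
  0xCD59 + 0x428C = 0x10FE5 → wrap carry → 0x0FE6
  0x0FE6 + 0x1FBC = 0x02FA2
  0x2FA2 + 0xB13A = 0x0E0DC
  0xE0DC + 0x9E4D = 0x17F29 → wrap carry → 0x7F2A
One's-complement sum = 0x7F2A.
Checksum = ~0x7F2A & 0xFFFF = 0x80D5.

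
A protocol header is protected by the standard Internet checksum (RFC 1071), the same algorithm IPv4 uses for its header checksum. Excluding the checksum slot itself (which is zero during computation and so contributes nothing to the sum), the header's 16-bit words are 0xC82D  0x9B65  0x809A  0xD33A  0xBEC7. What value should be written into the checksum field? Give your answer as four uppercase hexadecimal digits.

89CF

One's-complement addition (fold any carry out of bit 15 back into bit 0):
  0xC82D + 0x9B65 = 0x16392 → wrap carry → 0x6393
  0x6393 + 0x809A = 0x0E42D
  0xE42D + 0xD33A = 0x1B767 → wrap carry → 0xB768
  0xB768 + 0xBEC7 = 0x1762F → wrap carry → 0x7630
One's-complement sum = 0x7630.
Checksum = ~0x7630 & 0xFFFF = 0x89CF.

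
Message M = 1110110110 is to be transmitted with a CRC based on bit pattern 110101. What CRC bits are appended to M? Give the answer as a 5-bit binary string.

Append 5 zeros: 111011011000000. Divide by 110101 (XOR where the leading bit is 1):
  pos 0: 111011 XOR 110101 = 001110
  pos 2: 111001 XOR 110101 = 001100
  pos 4: 110010 XOR 110101 = 000111
  pos 7: 111000 XOR 110101 = 001101
  pos 9: 110100 XOR 110101 = 000001
Remainder (last 5 bits) = 00001. This is the CRC / FCS.

00001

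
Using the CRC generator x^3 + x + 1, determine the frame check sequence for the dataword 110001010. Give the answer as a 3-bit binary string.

Append 3 zeros: 110001010000. Divide by 1011 (XOR where the leading bit is 1):
  pos 0: 1100 XOR 1011 = 0111
  pos 1: 1110 XOR 1011 = 0101
  pos 2: 1011 XOR 1011 = 0000
  pos 7: 1000 XOR 1011 = 0011
Remainder (last 3 bits) = 110. This is the CRC / FCS.

110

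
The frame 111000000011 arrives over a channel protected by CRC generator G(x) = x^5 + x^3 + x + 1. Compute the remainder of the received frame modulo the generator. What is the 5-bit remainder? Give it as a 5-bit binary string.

00001

Modulo-2 division of 111000000011 by 101011:
  pos 0: 111000 XOR 101011 = 010011
  pos 1: 100110 XOR 101011 = 001101
  pos 3: 110100 XOR 101011 = 011111
  pos 4: 111110 XOR 101011 = 010101
  pos 5: 101011 XOR 101011 = 000000
Remainder = 00001 (nonzero — an error is detected).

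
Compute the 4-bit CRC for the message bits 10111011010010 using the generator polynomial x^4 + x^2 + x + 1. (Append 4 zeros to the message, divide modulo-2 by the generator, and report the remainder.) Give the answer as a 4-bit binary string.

Append 4 zeros: 101110110100100000. Divide by 10111 (XOR where the leading bit is 1):
  pos 0: 10111 XOR 10111 = 00000
  pos 6: 11010 XOR 10111 = 01101
  pos 7: 11010 XOR 10111 = 01101
  pos 8: 11011 XOR 10111 = 01100
  pos 9: 11000 XOR 10111 = 01111
  pos 10: 11110 XOR 10111 = 01001
  pos 11: 10010 XOR 10111 = 00101
  pos 13: 10100 XOR 10111 = 00011
Remainder (last 4 bits) = 0011. This is the CRC / FCS.

0011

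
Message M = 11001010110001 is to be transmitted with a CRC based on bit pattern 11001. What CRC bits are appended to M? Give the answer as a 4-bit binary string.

Append 4 zeros: 110010101100010000. Divide by 11001 (XOR where the leading bit is 1):
  pos 0: 11001 XOR 11001 = 00000
  pos 6: 10110 XOR 11001 = 01111
  pos 7: 11110 XOR 11001 = 00111
  pos 9: 11101 XOR 11001 = 00100
  pos 11: 10000 XOR 11001 = 01001
  pos 12: 10010 XOR 11001 = 01011
  pos 13: 10110 XOR 11001 = 01111
Remainder (last 4 bits) = 1111. This is the CRC / FCS.

1111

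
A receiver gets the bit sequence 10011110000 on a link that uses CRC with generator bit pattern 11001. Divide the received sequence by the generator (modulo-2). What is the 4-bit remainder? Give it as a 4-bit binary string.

0000

Modulo-2 division of 10011110000 by 11001:
  pos 0: 10011 XOR 11001 = 01010
  pos 1: 10101 XOR 11001 = 01100
  pos 2: 11001 XOR 11001 = 00000
Remainder = 0000 (zero — the frame passes the CRC check).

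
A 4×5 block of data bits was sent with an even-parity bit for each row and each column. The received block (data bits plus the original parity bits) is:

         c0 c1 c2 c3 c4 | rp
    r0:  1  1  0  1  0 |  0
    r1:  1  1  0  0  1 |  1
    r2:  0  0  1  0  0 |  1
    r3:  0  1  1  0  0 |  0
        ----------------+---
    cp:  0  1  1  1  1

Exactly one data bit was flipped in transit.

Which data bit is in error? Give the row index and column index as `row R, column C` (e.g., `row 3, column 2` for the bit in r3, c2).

Recompute each row's even parity and compare to rp:
  r0: data parity 1, sent rp 0 → mismatch
  r1: data parity 1, sent rp 1 → ok
  r2: data parity 1, sent rp 1 → ok
  r3: data parity 0, sent rp 0 → ok
Recompute each column's even parity and compare to cp:
  c0: data parity 0, sent cp 0 → ok
  c1: data parity 1, sent cp 1 → ok
  c2: data parity 0, sent cp 1 → mismatch
  c3: data parity 1, sent cp 1 → ok
  c4: data parity 1, sent cp 1 → ok
Exactly one row (r0) and one column (c2) fail → the flipped bit is at their intersection.

row 0, column 2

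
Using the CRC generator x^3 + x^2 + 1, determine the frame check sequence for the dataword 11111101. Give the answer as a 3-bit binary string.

010

Append 3 zeros: 11111101000. Divide by 1101 (XOR where the leading bit is 1):
  pos 0: 1111 XOR 1101 = 0010
  pos 2: 1011 XOR 1101 = 0110
  pos 3: 1100 XOR 1101 = 0001
  pos 6: 1100 XOR 1101 = 0001
Remainder (last 3 bits) = 010. This is the CRC / FCS.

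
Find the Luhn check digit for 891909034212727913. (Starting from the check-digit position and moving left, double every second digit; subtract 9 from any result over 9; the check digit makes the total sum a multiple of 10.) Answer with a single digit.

Partial digits right→left: 3 1 9 7 2 7 2 1 2 4 3 0 9 0 9 1 9 8
Double every second digit counting from the check-digit position (so the 1st, 3rd, 5th, ... of the partial from the right).
  doubled (with −9 where >9): 6 9 4 4 4 6 9 9 9 → sum 60
  kept as-is: 1 7 7 1 4 0 0 1 8 → sum 29
Total = 60 + 29 = 89.
Check digit = (10 − (89 mod 10)) mod 10 = 1.

1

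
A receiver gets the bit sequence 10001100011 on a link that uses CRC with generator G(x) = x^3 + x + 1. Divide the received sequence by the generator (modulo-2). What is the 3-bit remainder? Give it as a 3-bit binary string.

Modulo-2 division of 10001100011 by 1011:
  pos 0: 1000 XOR 1011 = 0011
  pos 2: 1111 XOR 1011 = 0100
  pos 3: 1000 XOR 1011 = 0011
  pos 5: 1100 XOR 1011 = 0111
  pos 6: 1111 XOR 1011 = 0100
  pos 7: 1001 XOR 1011 = 0010
Remainder = 010 (nonzero — an error is detected).

010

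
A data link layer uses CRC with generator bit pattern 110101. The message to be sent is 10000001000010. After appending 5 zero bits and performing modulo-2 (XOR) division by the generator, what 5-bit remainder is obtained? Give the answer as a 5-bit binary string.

Append 5 zeros: 1000000100001000000. Divide by 110101 (XOR where the leading bit is 1):
  pos 0: 100000 XOR 110101 = 010101
  pos 1: 101010 XOR 110101 = 011111
  pos 2: 111111 XOR 110101 = 001010
  pos 4: 101000 XOR 110101 = 011101
  pos 5: 111010 XOR 110101 = 001111
  pos 7: 111101 XOR 110101 = 001000
  pos 9: 100000 XOR 110101 = 010101
  pos 10: 101010 XOR 110101 = 011111
  pos 11: 111110 XOR 110101 = 001011
  pos 13: 101100 XOR 110101 = 011001
Remainder (last 5 bits) = 11001. This is the CRC / FCS.

11001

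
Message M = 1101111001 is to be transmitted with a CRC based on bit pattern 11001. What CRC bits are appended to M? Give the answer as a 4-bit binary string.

1010

Append 4 zeros: 11011110010000. Divide by 11001 (XOR where the leading bit is 1):
  pos 0: 11011 XOR 11001 = 00010
  pos 3: 10110 XOR 11001 = 01111
  pos 4: 11110 XOR 11001 = 00111
  pos 6: 11110 XOR 11001 = 00111
  pos 8: 11100 XOR 11001 = 00101
Remainder (last 4 bits) = 1010. This is the CRC / FCS.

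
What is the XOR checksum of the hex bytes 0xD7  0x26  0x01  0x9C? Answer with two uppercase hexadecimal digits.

XOR the bytes together:
  start with 0xD7
  0xD7 ⊕ 0x26 = 0xF1
  0xF1 ⊕ 0x01 = 0xF0
  0xF0 ⊕ 0x9C = 0x6C

6C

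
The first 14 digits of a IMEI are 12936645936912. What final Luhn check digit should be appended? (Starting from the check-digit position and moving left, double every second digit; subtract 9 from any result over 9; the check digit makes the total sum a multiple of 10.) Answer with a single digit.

1

Partial digits right→left: 2 1 9 6 3 9 5 4 6 6 3 9 2 1
Double every second digit counting from the check-digit position (so the 1st, 3rd, 5th, ... of the partial from the right).
  doubled (with −9 where >9): 4 9 6 1 3 6 4 → sum 33
  kept as-is: 1 6 9 4 6 9 1 → sum 36
Total = 33 + 36 = 69.
Check digit = (10 − (69 mod 10)) mod 10 = 1.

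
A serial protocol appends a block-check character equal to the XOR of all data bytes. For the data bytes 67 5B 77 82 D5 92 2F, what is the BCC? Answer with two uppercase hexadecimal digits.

A1

XOR the bytes together:
  start with 0x67
  0x67 ⊕ 0x5B = 0x3C
  0x3C ⊕ 0x77 = 0x4B
  0x4B ⊕ 0x82 = 0xC9
  0xC9 ⊕ 0xD5 = 0x1C
  0x1C ⊕ 0x92 = 0x8E
  0x8E ⊕ 0x2F = 0xA1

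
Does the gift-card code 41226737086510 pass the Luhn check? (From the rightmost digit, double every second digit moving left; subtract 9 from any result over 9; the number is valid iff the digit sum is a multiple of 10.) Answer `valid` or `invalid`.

From the right, keep odd positions and double even positions (subtract 9 from any doubled value over 9):
  doubled (positions 2,4,...): 2 3 0 6 3 4 8 → sum 26
  kept (positions 1,3,...): 0 5 8 7 7 2 1 → sum 30
Total = 56.
56 mod 10 = 6, so the number is invalid.

invalid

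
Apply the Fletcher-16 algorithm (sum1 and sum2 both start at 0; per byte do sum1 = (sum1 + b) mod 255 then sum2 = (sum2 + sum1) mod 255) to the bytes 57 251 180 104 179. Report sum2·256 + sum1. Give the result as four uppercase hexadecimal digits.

Running sums (mod 255):
  after byte 0 (57): sum1=57, sum2=57
  after byte 1 (251): sum1=53, sum2=110
  after byte 2 (180): sum1=233, sum2=88
  after byte 3 (104): sum1=82, sum2=170
  after byte 4 (179): sum1=6, sum2=176
Checksum = sum2·256 + sum1 = 176·256 + 6 = 45062 = 0xB006.

B006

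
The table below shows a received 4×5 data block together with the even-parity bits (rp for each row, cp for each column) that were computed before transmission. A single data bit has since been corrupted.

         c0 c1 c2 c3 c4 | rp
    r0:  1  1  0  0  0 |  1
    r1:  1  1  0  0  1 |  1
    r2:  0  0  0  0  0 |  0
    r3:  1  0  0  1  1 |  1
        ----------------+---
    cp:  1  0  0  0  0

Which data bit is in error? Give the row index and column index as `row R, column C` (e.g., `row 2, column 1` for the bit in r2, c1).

Recompute each row's even parity and compare to rp:
  r0: data parity 0, sent rp 1 → mismatch
  r1: data parity 1, sent rp 1 → ok
  r2: data parity 0, sent rp 0 → ok
  r3: data parity 1, sent rp 1 → ok
Recompute each column's even parity and compare to cp:
  c0: data parity 1, sent cp 1 → ok
  c1: data parity 0, sent cp 0 → ok
  c2: data parity 0, sent cp 0 → ok
  c3: data parity 1, sent cp 0 → mismatch
  c4: data parity 0, sent cp 0 → ok
Exactly one row (r0) and one column (c3) fail → the flipped bit is at their intersection.

row 0, column 3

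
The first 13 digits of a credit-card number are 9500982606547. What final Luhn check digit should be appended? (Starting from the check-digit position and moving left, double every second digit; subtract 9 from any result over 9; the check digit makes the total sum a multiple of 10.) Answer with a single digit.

3

Partial digits right→left: 7 4 5 6 0 6 2 8 9 0 0 5 9
Double every second digit counting from the check-digit position (so the 1st, 3rd, 5th, ... of the partial from the right).
  doubled (with −9 where >9): 5 1 0 4 9 0 9 → sum 28
  kept as-is: 4 6 6 8 0 5 → sum 29
Total = 28 + 29 = 57.
Check digit = (10 − (57 mod 10)) mod 10 = 3.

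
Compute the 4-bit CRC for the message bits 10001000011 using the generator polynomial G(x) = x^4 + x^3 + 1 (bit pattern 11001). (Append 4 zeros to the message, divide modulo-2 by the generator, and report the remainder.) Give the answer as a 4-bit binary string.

Append 4 zeros: 100010000110000. Divide by 11001 (XOR where the leading bit is 1):
  pos 0: 10001 XOR 11001 = 01000
  pos 1: 10000 XOR 11001 = 01001
  pos 2: 10010 XOR 11001 = 01011
  pos 3: 10110 XOR 11001 = 01111
  pos 4: 11110 XOR 11001 = 00111
  pos 6: 11111 XOR 11001 = 00110
  pos 8: 11000 XOR 11001 = 00001
Remainder (last 4 bits) = 0100. This is the CRC / FCS.

0100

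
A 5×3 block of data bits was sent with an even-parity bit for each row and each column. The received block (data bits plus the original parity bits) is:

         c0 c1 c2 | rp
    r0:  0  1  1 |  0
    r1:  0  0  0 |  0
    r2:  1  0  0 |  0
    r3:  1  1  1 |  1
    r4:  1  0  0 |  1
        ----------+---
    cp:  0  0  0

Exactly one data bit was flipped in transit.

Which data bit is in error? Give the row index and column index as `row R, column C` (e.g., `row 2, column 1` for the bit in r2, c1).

Recompute each row's even parity and compare to rp:
  r0: data parity 0, sent rp 0 → ok
  r1: data parity 0, sent rp 0 → ok
  r2: data parity 1, sent rp 0 → mismatch
  r3: data parity 1, sent rp 1 → ok
  r4: data parity 1, sent rp 1 → ok
Recompute each column's even parity and compare to cp:
  c0: data parity 1, sent cp 0 → mismatch
  c1: data parity 0, sent cp 0 → ok
  c2: data parity 0, sent cp 0 → ok
Exactly one row (r2) and one column (c0) fail → the flipped bit is at their intersection.

row 2, column 0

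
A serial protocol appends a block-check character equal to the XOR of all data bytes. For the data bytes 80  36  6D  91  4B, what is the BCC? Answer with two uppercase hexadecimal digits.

XOR the bytes together:
  start with 0x80
  0x80 ⊕ 0x36 = 0xB6
  0xB6 ⊕ 0x6D = 0xDB
  0xDB ⊕ 0x91 = 0x4A
  0x4A ⊕ 0x4B = 0x01

01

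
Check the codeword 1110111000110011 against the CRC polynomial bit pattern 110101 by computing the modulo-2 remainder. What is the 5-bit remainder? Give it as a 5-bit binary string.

00000

Modulo-2 division of 1110111000110011 by 110101:
  pos 0: 111011 XOR 110101 = 001110
  pos 2: 111010 XOR 110101 = 001111
  pos 4: 111100 XOR 110101 = 001001
  pos 6: 100111 XOR 110101 = 010010
  pos 7: 100100 XOR 110101 = 010001
  pos 8: 100010 XOR 110101 = 010111
  pos 9: 101111 XOR 110101 = 011010
  pos 10: 110101 XOR 110101 = 000000
Remainder = 00000 (zero — the frame passes the CRC check).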